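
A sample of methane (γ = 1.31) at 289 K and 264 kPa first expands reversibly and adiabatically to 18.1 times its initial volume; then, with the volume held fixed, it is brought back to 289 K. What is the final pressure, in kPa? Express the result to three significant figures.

P₃ ≈ 14.6 kPa

Adiabatic step (PV^γ = const): P₂ = 264×(1/18.1)^(1.31) = 5.944 kPa; T₂ = 289×(1/18.1)^(0.31) = 117.8 K.
Isochoric: P₃ = P₂(T₃/T₂) = 5.944 × (289/117.8) = 14.59 kPa.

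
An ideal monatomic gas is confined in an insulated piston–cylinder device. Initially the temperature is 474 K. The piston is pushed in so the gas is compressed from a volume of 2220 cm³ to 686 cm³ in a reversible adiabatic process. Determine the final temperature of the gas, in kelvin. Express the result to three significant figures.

T₂ ≈ 1040 K

Adiabatic: T₁V₁^(γ−1) = T₂V₂^(γ−1) ⇒ T₂ = T₁ (V₁/V₂)^(γ−1).
For a monatomic ideal gas γ = 5/3, so γ−1 = 2/3.
T₂ = 474 × (2220/686)^(2/3) = 1037 K.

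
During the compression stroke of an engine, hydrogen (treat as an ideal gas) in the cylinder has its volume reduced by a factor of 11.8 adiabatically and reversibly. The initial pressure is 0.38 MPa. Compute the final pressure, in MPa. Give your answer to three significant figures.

P₂ ≈ 12.0 MPa

Since PV^γ is constant along a reversible adiabat, P₂ = P₁ (V₁/V₂)^γ.
For a diatomic ideal gas γ = 7/5.
P₂ = 0.38 × 11.8^(7/5) = 12.03 MPa.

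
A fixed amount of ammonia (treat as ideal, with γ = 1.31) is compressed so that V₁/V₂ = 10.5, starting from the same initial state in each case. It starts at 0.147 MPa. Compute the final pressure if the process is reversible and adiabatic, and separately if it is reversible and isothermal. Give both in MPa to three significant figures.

adiabatic: 3.20 MPa; isothermal: 1.54 MPa

Isothermal: P₂ = P₁(V₁/V₂) = 0.147×10.5 = 1.543 MPa.
Adiabatic: P₂ = P₁(V₁/V₂)^γ = 0.147×10.5^(1.31) = 3.199 MPa.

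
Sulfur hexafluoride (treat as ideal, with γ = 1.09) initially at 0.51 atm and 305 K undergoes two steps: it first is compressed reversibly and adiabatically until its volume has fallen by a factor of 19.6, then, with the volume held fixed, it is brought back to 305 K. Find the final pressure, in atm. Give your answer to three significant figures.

P₃ ≈ 10.0 atm

Adiabatic step (PV^γ = const): P₂ = 0.51×19.6^(1.09) = 13.07 atm; T₂ = 305×19.6^(0.09) = 398.7 K.
Isochoric: P₃ = P₂(T₃/T₂) = 13.07 × (305/398.7) = 9.996 atm.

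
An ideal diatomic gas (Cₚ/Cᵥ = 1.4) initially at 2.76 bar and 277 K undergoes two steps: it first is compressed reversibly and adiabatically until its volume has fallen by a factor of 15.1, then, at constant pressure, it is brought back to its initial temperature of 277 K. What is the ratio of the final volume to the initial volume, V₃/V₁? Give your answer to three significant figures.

V₃/V₁ ≈ 0.0224

Adiabatic step: V₂/V₁ = 0.06623; T₂ = T₁·15.1^(0.4) = 820.5 K.
Isobaric step: V₃/V₂ = T₃/T₂ = 277/820.5.
V₃/V₁ = (V₂/V₁)(V₃/V₂) = 0.06623 × (277/820.5) = 0.02236.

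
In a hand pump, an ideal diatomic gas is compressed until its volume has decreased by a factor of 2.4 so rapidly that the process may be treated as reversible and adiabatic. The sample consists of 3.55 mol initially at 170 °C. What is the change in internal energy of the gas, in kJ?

Adiabatic: T₁V₁^(γ−1) = T₂V₂^(γ−1) ⇒ T₂ = T₁ (V₁/V₂)^(γ−1).
γ = 7/5 for a diatomic ideal gas, so γ−1 = 2/5.
T₁ = 170 °C = 443.1 K.
T₂ = 443.1 × 2.4^(2/5) = 629 K.
Q = 0, so ΔU = W_on_gas = nCᵥΔT with Cᵥ = R/(γ−1) = 20.79 J/(mol·K).
ΔU = 3.55 × 20.79 × (629 − 443.1) = 13710 J.

ΔU ≈ 13.7 kJ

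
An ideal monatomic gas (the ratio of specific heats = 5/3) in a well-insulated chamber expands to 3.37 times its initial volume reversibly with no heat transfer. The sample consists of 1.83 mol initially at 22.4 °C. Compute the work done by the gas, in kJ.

W ≈ 3.74 kJ

For a reversible adiabat TV^(γ−1) is constant, so T₂ = T₁ (V₁/V₂)^(γ−1).
T₁ = 22.4 °C = 295.5 K.
T₂ = 295.5 × (1/3.37)^(2/3) = 131.5 K.
Q = 0, so ΔU = W_on_gas = nCᵥΔT with Cᵥ = R/(γ−1) = 12.47 J/(mol·K).
ΔU = 1.83 × 12.47 × (131.5 − 295.5) = -3744 J.
Work done by the gas = −ΔU = 3744 J.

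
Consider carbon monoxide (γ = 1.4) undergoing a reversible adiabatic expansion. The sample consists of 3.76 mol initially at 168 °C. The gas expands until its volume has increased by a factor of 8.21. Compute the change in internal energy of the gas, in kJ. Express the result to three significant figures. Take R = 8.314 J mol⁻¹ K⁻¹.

Adiabatic: T₁V₁^(γ−1) = T₂V₂^(γ−1) ⇒ T₂ = T₁ (V₁/V₂)^(γ−1).
T₁ = 168 °C = 441.1 K.
T₂ = 441.1 × (1/8.21)^(0.4) = 190 K.
Q = 0, so ΔU = W_on_gas = nCᵥΔT with Cᵥ = R/(γ−1) = 20.79 J/(mol·K).
ΔU = 3.76 × 20.79 × (190 − 441.1) = -19620 J.

ΔU ≈ -19.6 kJ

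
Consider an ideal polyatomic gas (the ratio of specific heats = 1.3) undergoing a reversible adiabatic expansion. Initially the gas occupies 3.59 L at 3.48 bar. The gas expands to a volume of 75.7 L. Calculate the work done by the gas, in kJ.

W ≈ 2.50 kJ

P₂ = P₁(V₁/V₂)^γ = 3.48×(3.59/75.7)^(1.3) = 0.06613 bar.
For a reversible adiabat, W_by_gas = (P₁V₁ − P₂V₂)/(γ−1).
W_by = (348000×0.00359 − 6613×0.0757) / (0.3) = 2496 J.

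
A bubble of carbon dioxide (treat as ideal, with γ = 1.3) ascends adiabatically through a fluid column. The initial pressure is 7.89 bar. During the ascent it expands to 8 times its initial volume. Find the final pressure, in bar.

P₂ ≈ 0.529 bar

Since PV^γ is constant along a reversible adiabat, P₂ = P₁ (V₁/V₂)^γ.
P₂ = 7.89 × (1/8)^(1.3) = 0.5285 bar.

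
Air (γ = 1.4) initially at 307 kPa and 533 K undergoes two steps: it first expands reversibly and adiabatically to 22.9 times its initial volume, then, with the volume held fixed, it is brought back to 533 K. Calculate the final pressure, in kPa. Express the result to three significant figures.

P₃ ≈ 13.4 kPa

Adiabatic step (PV^γ = const): P₂ = 307×(1/22.9)^(1.4) = 3.831 kPa; T₂ = 533×(1/22.9)^(0.4) = 152.3 K.
Isochoric: P₃ = P₂(T₃/T₂) = 3.831 × (533/152.3) = 13.41 kPa.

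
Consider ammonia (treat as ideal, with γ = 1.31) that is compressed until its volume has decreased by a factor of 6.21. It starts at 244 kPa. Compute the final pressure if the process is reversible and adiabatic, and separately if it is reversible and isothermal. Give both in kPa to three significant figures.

Isothermal: P₂ = P₁(V₁/V₂) = 244×6.21 = 1515 kPa.
Adiabatic: P₂ = P₁(V₁/V₂)^γ = 244×6.21^(1.31) = 2669 kPa.

adiabatic: 2670 kPa; isothermal: 1520 kPa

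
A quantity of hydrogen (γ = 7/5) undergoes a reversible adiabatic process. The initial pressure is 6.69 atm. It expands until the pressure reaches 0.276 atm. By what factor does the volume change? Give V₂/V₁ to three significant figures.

V₂/V₁ ≈ 9.75

From PV^γ = const, V₂/V₁ = (P₁/P₂)^(1/γ).
V₂/V₁ = (6.69/0.276)^(5/7) = 9.749.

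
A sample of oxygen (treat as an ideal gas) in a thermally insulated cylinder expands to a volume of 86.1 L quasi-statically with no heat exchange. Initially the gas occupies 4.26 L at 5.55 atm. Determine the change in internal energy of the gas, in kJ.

γ = 7/5 for a diatomic ideal gas.
P₂ = P₁(V₁/V₂)^γ = 5.55×(4.26/86.1)^(7/5) = 0.0825 atm.
For a reversible adiabat, W_by_gas = (P₁V₁ − P₂V₂)/(γ−1).
W_by = (562400×0.00426 − 8359×0.0861) / (2/5) = 4190 J.
Q = 0 ⇒ ΔU = −W_by = -4190 J.

ΔU ≈ -4.19 kJ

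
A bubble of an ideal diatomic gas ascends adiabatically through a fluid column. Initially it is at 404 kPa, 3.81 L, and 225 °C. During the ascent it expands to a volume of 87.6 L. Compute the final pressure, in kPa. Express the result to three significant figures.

Adiabatic: P₁V₁^γ = P₂V₂^γ ⇒ P₂ = P₁ (V₁/V₂)^γ.
γ = 7/5 for a diatomic ideal gas.
P₂ = 404 × (3.81/87.6)^(7/5) = 5.014 kPa.

P₂ ≈ 5.01 kPa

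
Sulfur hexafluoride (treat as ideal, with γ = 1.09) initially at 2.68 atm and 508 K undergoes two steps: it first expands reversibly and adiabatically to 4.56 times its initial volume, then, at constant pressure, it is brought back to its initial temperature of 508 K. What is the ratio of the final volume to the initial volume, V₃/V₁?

V₃/V₁ ≈ 5.23

Adiabatic step: V₂/V₁ = 4.56; T₂ = T₁·(1/4.56)^(0.09) = 443.2 K.
Isobaric step: V₃/V₂ = T₃/T₂ = 508/443.2.
V₃/V₁ = (V₂/V₁)(V₃/V₂) = 4.56 × (508/443.2) = 5.227.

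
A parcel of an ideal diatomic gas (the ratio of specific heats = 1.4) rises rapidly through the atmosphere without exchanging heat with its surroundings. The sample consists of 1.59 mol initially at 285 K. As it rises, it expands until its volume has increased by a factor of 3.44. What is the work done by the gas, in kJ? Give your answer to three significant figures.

W ≈ 3.67 kJ

For a reversible adiabat TV^(γ−1) is constant, so T₂ = T₁ (V₁/V₂)^(γ−1).
T₂ = 285 × (1/3.44)^(0.4) = 173.9 K.
Q = 0, so ΔU = W_on_gas = nCᵥΔT with Cᵥ = R/(γ−1) = 20.79 J/(mol·K).
ΔU = 1.59 × 20.79 × (173.9 − 285) = -3673 J.
Work done by the gas = −ΔU = 3673 J.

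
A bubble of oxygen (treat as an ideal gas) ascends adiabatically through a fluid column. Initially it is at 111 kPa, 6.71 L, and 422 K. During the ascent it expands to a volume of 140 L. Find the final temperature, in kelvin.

For a reversible adiabat TV^(γ−1) is constant, so T₂ = T₁ (V₁/V₂)^(γ−1).
γ = 7/5 for a diatomic ideal gas.
T₂ = 422 × (6.71/140)^(2/5) = 125.2 K.

T₂ ≈ 125 K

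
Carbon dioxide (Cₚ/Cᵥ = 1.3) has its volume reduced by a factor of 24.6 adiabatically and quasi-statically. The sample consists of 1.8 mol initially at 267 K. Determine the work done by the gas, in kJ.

W ≈ -21.5 kJ

For a reversible adiabat TV^(γ−1) is constant, so T₂ = T₁ (V₁/V₂)^(γ−1).
T₂ = 267 × 24.6^(0.3) = 697.9 K.
Q = 0, so ΔU = W_on_gas = nCᵥΔT with Cᵥ = R/(γ−1) = 27.71 J/(mol·K).
ΔU = 1.8 × 27.71 × (697.9 − 267) = 21490 J.
Work done by the gas = −ΔU = -21490 J.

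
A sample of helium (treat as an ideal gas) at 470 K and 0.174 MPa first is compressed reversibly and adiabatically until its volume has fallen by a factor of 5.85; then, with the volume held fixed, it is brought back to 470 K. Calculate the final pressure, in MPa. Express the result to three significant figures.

For a monatomic ideal gas γ = 5/3.
Adiabatic step (PV^γ = const): P₂ = 0.174×5.85^(5/3) = 3.305 MPa; T₂ = 470×5.85^(2/3) = 1526 K.
Isochoric: P₃ = P₂(T₃/T₂) = 3.305 × (470/1526) = 1.018 MPa.

P₃ ≈ 1.02 MPa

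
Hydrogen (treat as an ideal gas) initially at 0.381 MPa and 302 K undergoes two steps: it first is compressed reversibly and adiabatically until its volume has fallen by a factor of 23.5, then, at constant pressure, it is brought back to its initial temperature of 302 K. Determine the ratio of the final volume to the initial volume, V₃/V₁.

V₃/V₁ ≈ 0.0120

For a diatomic ideal gas γ = 7/5.
Adiabatic step: V₂/V₁ = 0.04255; T₂ = T₁·23.5^(2/5) = 1068 K.
Isobaric step: V₃/V₂ = T₃/T₂ = 302/1068.
V₃/V₁ = (V₂/V₁)(V₃/V₂) = 0.04255 × (302/1068) = 0.01204.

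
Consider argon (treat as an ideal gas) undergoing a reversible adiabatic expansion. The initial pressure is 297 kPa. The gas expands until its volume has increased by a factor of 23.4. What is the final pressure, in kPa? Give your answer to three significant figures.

Adiabatic: P₁V₁^γ = P₂V₂^γ ⇒ P₂ = P₁ (V₁/V₂)^γ.
For a monatomic ideal gas γ = 5/3.
P₂ = 297 × (1/23.4)^(5/3) = 1.551 kPa.

P₂ ≈ 1.55 kPa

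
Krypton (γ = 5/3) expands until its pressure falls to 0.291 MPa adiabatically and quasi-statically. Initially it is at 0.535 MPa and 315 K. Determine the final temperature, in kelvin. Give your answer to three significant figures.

Adiabatic: T₂/T₁ = (P₂/P₁)^((γ−1)/γ).
T₂ = 315 × (0.291/0.535)^(2/5) = 246.9 K.

T₂ ≈ 247 K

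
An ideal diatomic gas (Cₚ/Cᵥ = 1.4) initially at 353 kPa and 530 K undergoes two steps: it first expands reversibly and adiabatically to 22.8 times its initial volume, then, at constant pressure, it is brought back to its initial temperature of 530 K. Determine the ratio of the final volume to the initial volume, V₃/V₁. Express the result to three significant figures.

Adiabatic step: V₂/V₁ = 22.8; T₂ = T₁·(1/22.8)^(0.4) = 151.7 K.
Isobaric step: V₃/V₂ = T₃/T₂ = 530/151.7.
V₃/V₁ = (V₂/V₁)(V₃/V₂) = 22.8 × (530/151.7) = 79.64.

V₃/V₁ ≈ 79.6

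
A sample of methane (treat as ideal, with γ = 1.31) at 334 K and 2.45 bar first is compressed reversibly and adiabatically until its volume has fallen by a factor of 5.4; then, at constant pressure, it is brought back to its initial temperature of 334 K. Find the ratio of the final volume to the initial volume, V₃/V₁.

Adiabatic step: V₂/V₁ = 0.1852; T₂ = T₁·5.4^(0.31) = 563.4 K.
Isobaric step: V₃/V₂ = T₃/T₂ = 334/563.4.
V₃/V₁ = (V₂/V₁)(V₃/V₂) = 0.1852 × (334/563.4) = 0.1098.

V₃/V₁ ≈ 0.110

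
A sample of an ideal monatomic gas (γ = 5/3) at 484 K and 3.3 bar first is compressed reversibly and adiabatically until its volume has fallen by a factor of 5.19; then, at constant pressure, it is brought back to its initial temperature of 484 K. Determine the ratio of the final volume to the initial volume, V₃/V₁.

V₃/V₁ ≈ 0.0643

Adiabatic step: V₂/V₁ = 0.1927; T₂ = T₁·5.19^(2/3) = 1451 K.
Isobaric step: V₃/V₂ = T₃/T₂ = 484/1451.
V₃/V₁ = (V₂/V₁)(V₃/V₂) = 0.1927 × (484/1451) = 0.06428.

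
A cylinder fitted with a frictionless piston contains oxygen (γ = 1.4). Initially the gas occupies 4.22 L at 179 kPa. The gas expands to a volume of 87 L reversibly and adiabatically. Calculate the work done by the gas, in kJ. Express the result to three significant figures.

P₂ = P₁(V₁/V₂)^γ = 179×(4.22/87)^(1.4) = 2.588 kPa.
For a reversible adiabat, W_by_gas = (P₁V₁ − P₂V₂)/(γ−1).
W_by = (179000×0.00422 − 2588×0.087) / (0.4) = 1326 J.

W ≈ 1.33 kJ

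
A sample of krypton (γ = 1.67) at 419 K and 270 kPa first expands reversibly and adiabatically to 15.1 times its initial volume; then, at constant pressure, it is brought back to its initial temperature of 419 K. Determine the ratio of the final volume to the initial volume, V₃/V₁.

Adiabatic step: V₂/V₁ = 15.1; T₂ = T₁·(1/15.1)^(0.67) = 67.97 K.
Isobaric step: V₃/V₂ = T₃/T₂ = 419/67.97.
V₃/V₁ = (V₂/V₁)(V₃/V₂) = 15.1 × (419/67.97) = 93.09.

V₃/V₁ ≈ 93.1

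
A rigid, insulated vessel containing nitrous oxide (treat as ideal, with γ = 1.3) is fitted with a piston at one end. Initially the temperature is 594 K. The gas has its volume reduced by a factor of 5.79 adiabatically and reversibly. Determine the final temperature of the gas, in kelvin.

Adiabatic: T₁V₁^(γ−1) = T₂V₂^(γ−1) ⇒ T₂ = T₁ (V₁/V₂)^(γ−1).
T₂ = 594 × 5.79^(0.3) = 1006 K.

T₂ ≈ 1010 K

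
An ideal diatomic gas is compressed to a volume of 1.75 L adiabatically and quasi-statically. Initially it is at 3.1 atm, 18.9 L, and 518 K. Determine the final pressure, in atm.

Adiabatic: P₁V₁^γ = P₂V₂^γ ⇒ P₂ = P₁ (V₁/V₂)^γ.
γ = 7/5 for a diatomic ideal gas.
P₂ = 3.1 × (18.9/1.75)^(7/5) = 86.73 atm.

P₂ ≈ 86.7 atm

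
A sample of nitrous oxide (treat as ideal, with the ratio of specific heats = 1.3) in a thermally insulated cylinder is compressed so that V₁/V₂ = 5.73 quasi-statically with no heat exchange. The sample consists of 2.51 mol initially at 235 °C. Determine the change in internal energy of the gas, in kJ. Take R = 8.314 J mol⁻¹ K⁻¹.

For a reversible adiabat TV^(γ−1) is constant, so T₂ = T₁ (V₁/V₂)^(γ−1).
T₁ = 235 °C = 508.1 K.
T₂ = 508.1 × 5.73^(0.3) = 857.9 K.
Q = 0, so ΔU = W_on_gas = nCᵥΔT with Cᵥ = R/(γ−1) = 27.71 J/(mol·K).
ΔU = 2.51 × 27.71 × (857.9 − 508.1) = 24330 J.

ΔU ≈ 24.3 kJ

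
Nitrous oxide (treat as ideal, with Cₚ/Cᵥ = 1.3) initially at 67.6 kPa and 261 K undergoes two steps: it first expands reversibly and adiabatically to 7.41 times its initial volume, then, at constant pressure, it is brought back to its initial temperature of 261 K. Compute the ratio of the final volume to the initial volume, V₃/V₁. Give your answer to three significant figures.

Adiabatic step: V₂/V₁ = 7.41; T₂ = T₁·(1/7.41)^(0.3) = 143.1 K.
Isobaric step: V₃/V₂ = T₃/T₂ = 261/143.1.
V₃/V₁ = (V₂/V₁)(V₃/V₂) = 7.41 × (261/143.1) = 13.51.

V₃/V₁ ≈ 13.5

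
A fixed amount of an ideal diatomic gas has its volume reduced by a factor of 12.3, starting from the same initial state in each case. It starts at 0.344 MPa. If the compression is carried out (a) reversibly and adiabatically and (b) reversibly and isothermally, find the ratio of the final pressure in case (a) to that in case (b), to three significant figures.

P_adiabatic / P_isothermal ≈ 2.73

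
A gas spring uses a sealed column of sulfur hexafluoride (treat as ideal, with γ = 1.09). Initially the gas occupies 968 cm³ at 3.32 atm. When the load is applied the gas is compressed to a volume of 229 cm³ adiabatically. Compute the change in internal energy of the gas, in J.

P₂ = P₁(V₁/V₂)^γ = 3.32×(968/229)^(1.09) = 15.98 atm.
For a reversible adiabat, W_by_gas = (P₁V₁ − P₂V₂)/(γ−1).
W_by = (336400×0.000968 − 1.619×10^6×0.000229) / (0.09) = -501.2 J.
Q = 0 ⇒ ΔU = −W_by = 501.2 J.

ΔU ≈ 501 J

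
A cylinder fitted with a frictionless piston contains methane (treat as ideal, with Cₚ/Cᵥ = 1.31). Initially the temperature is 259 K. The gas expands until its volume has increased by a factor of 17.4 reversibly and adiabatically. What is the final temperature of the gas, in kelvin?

T₂ ≈ 107 K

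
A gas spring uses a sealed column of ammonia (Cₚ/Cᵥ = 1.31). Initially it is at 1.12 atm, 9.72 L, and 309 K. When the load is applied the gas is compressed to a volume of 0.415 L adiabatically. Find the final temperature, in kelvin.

T₂ ≈ 821 K

Adiabatic: T₁V₁^(γ−1) = T₂V₂^(γ−1) ⇒ T₂ = T₁ (V₁/V₂)^(γ−1).
T₂ = 309 × (9.72/0.415)^(0.31) = 821.4 K.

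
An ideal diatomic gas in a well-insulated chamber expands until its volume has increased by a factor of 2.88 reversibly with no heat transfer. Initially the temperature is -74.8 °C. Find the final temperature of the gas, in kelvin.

Adiabatic: T₁V₁^(γ−1) = T₂V₂^(γ−1) ⇒ T₂ = T₁ (V₁/V₂)^(γ−1).
For a diatomic ideal gas γ = 7/5, so γ−1 = 2/5.
T₁ = -74.8 °C = 198.3 K.
T₂ = 198.3 × (1/2.88)^(2/5) = 129.9 K.

T₂ ≈ 130 K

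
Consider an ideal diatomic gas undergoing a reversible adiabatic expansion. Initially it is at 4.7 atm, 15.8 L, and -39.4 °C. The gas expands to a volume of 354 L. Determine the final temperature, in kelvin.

T₂ ≈ 67.4 K

For a reversible adiabat TV^(γ−1) is constant, so T₂ = T₁ (V₁/V₂)^(γ−1).
γ = 7/5 for a diatomic ideal gas.
T₁ = -39.4 °C = 233.7 K.
T₂ = 233.7 × (15.8/354)^(2/5) = 67.39 K.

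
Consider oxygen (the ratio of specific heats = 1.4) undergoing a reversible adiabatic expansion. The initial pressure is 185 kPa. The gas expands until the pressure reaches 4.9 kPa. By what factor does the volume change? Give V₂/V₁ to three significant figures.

V₂/V₁ ≈ 13.4

From PV^γ = const, V₂/V₁ = (P₁/P₂)^(1/γ).
V₂/V₁ = (185/4.9)^(0.714) = 13.38.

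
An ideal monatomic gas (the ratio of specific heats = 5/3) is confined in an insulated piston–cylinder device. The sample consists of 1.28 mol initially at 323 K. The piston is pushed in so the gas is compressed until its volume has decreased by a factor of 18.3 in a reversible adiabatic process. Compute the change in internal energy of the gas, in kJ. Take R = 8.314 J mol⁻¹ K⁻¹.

For a reversible adiabat TV^(γ−1) is constant, so T₂ = T₁ (V₁/V₂)^(γ−1).
T₂ = 323 × 18.3^(2/3) = 2243 K.
Q = 0, so ΔU = W_on_gas = nCᵥΔT with Cᵥ = R/(γ−1) = 12.47 J/(mol·K).
ΔU = 1.28 × 12.47 × (2243 − 323) = 30650 J.

ΔU ≈ 30.6 kJ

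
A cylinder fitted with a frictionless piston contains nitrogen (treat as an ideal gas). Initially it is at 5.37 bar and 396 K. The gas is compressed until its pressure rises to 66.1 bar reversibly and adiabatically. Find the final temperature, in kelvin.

T₂ ≈ 811 K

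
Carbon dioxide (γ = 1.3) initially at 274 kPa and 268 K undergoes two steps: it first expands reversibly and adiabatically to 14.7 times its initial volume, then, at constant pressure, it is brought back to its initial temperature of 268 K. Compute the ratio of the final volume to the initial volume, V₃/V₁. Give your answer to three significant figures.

V₃/V₁ ≈ 32.9

Adiabatic step: V₂/V₁ = 14.7; T₂ = T₁·(1/14.7)^(0.3) = 119.7 K.
Isobaric step: V₃/V₂ = T₃/T₂ = 268/119.7.
V₃/V₁ = (V₂/V₁)(V₃/V₂) = 14.7 × (268/119.7) = 32.92.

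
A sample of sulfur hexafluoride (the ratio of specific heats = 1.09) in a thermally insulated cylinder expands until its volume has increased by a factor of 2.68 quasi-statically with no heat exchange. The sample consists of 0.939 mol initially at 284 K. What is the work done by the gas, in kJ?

For a reversible adiabat TV^(γ−1) is constant, so T₂ = T₁ (V₁/V₂)^(γ−1).
T₂ = 284 × (1/2.68)^(0.09) = 259.9 K.
Q = 0, so ΔU = W_on_gas = nCᵥΔT with Cᵥ = R/(γ−1) = 92.38 J/(mol·K).
ΔU = 0.939 × 92.38 × (259.9 − 284) = -2092 J.
Work done by the gas = −ΔU = 2092 J.

W ≈ 2.09 kJ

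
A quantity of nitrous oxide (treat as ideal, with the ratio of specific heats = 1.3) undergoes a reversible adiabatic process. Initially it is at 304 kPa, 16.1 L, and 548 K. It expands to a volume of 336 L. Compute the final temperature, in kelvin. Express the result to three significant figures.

T₂ ≈ 220 K

For a reversible adiabat TV^(γ−1) is constant, so T₂ = T₁ (V₁/V₂)^(γ−1).
T₂ = 548 × (16.1/336)^(0.3) = 220.3 K.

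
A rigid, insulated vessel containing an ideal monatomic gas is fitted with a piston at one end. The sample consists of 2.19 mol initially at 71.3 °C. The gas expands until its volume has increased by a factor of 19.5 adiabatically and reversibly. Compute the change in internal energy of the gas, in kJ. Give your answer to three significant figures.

ΔU ≈ -8.11 kJ

For a reversible adiabat TV^(γ−1) is constant, so T₂ = T₁ (V₁/V₂)^(γ−1).
γ = 5/3 for a monatomic ideal gas, so γ−1 = 2/3.
T₁ = 71.3 °C = 344.4 K.
T₂ = 344.4 × (1/19.5)^(2/3) = 47.54 K.
Q = 0, so ΔU = W_on_gas = nCᵥΔT with Cᵥ = R/(γ−1) = 12.47 J/(mol·K).
ΔU = 2.19 × 12.47 × (47.54 − 344.4) = -8109 J.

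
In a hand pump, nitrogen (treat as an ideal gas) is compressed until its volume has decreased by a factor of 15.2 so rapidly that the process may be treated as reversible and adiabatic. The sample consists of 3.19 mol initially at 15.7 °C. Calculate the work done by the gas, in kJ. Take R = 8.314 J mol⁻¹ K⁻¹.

Adiabatic: T₁V₁^(γ−1) = T₂V₂^(γ−1) ⇒ T₂ = T₁ (V₁/V₂)^(γ−1).
γ = 7/5 for a diatomic ideal gas, so γ−1 = 2/5.
T₁ = 15.7 °C = 288.8 K.
T₂ = 288.8 × 15.2^(2/5) = 857.8 K.
Q = 0, so ΔU = W_on_gas = nCᵥΔT with Cᵥ = R/(γ−1) = 20.79 J/(mol·K).
ΔU = 3.19 × 20.79 × (857.8 − 288.8) = 37730 J.
Work done by the gas = −ΔU = -37730 J.

W ≈ -37.7 kJ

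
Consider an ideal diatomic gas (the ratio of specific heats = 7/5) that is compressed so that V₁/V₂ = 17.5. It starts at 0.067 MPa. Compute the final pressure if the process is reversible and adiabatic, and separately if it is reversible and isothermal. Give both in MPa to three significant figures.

Isothermal: P₂ = P₁(V₁/V₂) = 0.067×17.5 = 1.173 MPa.
Adiabatic: P₂ = P₁(V₁/V₂)^γ = 0.067×17.5^(7/5) = 3.684 MPa.

adiabatic: 3.68 MPa; isothermal: 1.17 MPa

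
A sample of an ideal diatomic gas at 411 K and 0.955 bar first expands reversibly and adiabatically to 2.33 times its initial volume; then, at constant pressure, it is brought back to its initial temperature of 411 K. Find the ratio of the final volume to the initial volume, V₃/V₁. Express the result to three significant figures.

For a diatomic ideal gas γ = 7/5.
Adiabatic step: V₂/V₁ = 2.33; T₂ = T₁·(1/2.33)^(2/5) = 293 K.
Isobaric step: V₃/V₂ = T₃/T₂ = 411/293.
V₃/V₁ = (V₂/V₁)(V₃/V₂) = 2.33 × (411/293) = 3.268.

V₃/V₁ ≈ 3.27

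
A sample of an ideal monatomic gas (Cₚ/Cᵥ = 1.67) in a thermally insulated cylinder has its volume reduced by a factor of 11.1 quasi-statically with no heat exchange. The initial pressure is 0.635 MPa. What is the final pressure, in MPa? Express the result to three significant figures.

Since PV^γ is constant along a reversible adiabat, P₂ = P₁ (V₁/V₂)^γ.
P₂ = 0.635 × 11.1^(1.67) = 35.36 MPa.

P₂ ≈ 35.4 MPa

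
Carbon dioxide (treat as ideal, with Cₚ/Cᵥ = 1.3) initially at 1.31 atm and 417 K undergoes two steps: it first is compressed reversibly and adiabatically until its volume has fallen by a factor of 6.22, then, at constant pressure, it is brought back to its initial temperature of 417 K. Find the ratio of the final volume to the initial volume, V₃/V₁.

Adiabatic step: V₂/V₁ = 0.1608; T₂ = T₁·6.22^(0.3) = 721.6 K.
Isobaric step: V₃/V₂ = T₃/T₂ = 417/721.6.
V₃/V₁ = (V₂/V₁)(V₃/V₂) = 0.1608 × (417/721.6) = 0.09291.

V₃/V₁ ≈ 0.0929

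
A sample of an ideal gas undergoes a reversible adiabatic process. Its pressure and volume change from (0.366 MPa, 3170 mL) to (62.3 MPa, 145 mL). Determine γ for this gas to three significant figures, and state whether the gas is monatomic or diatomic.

PV^γ = const ⇒ γ = ln(P₂/P₁) / ln(V₁/V₂).
γ = ln(62.3/0.366) / ln(3170/145) = 1.665.
γ ≈ 1.67 is close to 5/3, so the gas is monatomic.

γ ≈ 1.67; monatomic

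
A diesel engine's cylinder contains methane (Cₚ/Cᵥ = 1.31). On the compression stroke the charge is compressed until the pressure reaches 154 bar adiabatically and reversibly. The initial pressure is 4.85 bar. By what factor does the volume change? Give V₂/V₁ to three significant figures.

From PV^γ = const, V₂/V₁ = (P₁/P₂)^(1/γ).
V₂/V₁ = (4.85/154)^(0.763) = 0.07138.

V₂/V₁ ≈ 0.0714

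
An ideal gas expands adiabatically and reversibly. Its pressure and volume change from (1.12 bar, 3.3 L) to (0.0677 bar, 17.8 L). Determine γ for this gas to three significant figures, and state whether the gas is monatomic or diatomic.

γ ≈ 1.67; monatomic

PV^γ = const ⇒ γ = ln(P₂/P₁) / ln(V₁/V₂).
γ = ln(0.0677/1.12) / ln(3.3/17.8) = 1.665.
γ ≈ 1.67 is close to 5/3, so the gas is monatomic.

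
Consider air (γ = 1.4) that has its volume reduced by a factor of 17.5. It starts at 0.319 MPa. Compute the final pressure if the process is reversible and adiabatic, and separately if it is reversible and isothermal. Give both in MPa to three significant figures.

adiabatic: 17.5 MPa; isothermal: 5.58 MPa

Isothermal: P₂ = P₁(V₁/V₂) = 0.319×17.5 = 5.583 MPa.
Adiabatic: P₂ = P₁(V₁/V₂)^γ = 0.319×17.5^(1.4) = 17.54 MPa.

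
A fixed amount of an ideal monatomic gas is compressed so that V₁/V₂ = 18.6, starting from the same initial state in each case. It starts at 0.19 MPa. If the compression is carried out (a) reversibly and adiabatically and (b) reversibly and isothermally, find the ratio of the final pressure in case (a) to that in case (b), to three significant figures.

For a monatomic ideal gas γ = 5/3.
Isothermal: P_b = P₁(V₁/V₂) = 0.19×18.6.
Adiabatic: P_a = P₁(V₁/V₂)^γ = 0.19×18.6^(5/3).
P_a/P_b = (V₁/V₂)^(γ−1) = 18.6^(2/3) = 7.02.

P_adiabatic / P_isothermal ≈ 7.02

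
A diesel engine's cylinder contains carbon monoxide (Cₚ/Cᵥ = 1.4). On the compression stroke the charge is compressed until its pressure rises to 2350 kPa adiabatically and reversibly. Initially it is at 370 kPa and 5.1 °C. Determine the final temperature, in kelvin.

Adiabatic: T₂/T₁ = (P₂/P₁)^((γ−1)/γ).
T₁ = 5.1 °C = 278.2 K.
T₂ = 278.2 × (2350/370)^(0.286) = 471.9 K.

T₂ ≈ 472 K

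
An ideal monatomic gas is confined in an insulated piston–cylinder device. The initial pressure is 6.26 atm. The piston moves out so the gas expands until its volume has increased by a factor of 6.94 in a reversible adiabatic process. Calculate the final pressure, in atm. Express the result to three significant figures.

P₂ ≈ 0.248 atm

Since PV^γ is constant along a reversible adiabat, P₂ = P₁ (V₁/V₂)^γ.
For a monatomic ideal gas γ = 5/3.
P₂ = 6.26 × (1/6.94)^(5/3) = 0.2479 atm.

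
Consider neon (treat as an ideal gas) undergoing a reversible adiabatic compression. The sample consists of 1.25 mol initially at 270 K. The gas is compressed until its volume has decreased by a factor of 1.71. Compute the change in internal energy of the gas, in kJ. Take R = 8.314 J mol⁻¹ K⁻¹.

For a reversible adiabat TV^(γ−1) is constant, so T₂ = T₁ (V₁/V₂)^(γ−1).
γ = 5/3 for a monatomic ideal gas, so γ−1 = 2/3.
T₂ = 270 × 1.71^(2/3) = 386.1 K.
Q = 0, so ΔU = W_on_gas = nCᵥΔT with Cᵥ = R/(γ−1) = 12.47 J/(mol·K).
ΔU = 1.25 × 12.47 × (386.1 − 270) = 1810 J.

ΔU ≈ 1.81 kJ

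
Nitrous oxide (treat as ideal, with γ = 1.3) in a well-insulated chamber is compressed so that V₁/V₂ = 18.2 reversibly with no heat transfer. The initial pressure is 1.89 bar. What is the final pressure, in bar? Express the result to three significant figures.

Adiabatic: P₁V₁^γ = P₂V₂^γ ⇒ P₂ = P₁ (V₁/V₂)^γ.
P₂ = 1.89 × 18.2^(1.3) = 82.14 bar.

P₂ ≈ 82.1 bar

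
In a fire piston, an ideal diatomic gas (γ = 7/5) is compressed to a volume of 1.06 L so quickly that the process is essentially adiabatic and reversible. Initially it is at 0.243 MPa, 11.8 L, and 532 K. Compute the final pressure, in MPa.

Since PV^γ is constant along a reversible adiabat, P₂ = P₁ (V₁/V₂)^γ.
P₂ = 0.243 × (11.8/1.06)^(7/5) = 7.093 MPa.

P₂ ≈ 7.09 MPa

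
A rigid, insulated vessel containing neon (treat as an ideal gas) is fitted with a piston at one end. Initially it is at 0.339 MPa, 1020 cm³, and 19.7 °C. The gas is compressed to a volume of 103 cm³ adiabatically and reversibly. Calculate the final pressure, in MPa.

Since PV^γ is constant along a reversible adiabat, P₂ = P₁ (V₁/V₂)^γ.
γ = 5/3 for a monatomic ideal gas.
P₂ = 0.339 × (1020/103)^(5/3) = 15.48 MPa.

P₂ ≈ 15.5 MPa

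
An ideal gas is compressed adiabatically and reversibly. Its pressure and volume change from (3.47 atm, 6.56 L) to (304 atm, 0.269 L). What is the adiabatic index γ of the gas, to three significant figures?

γ ≈ 1.40

PV^γ = const ⇒ γ = ln(P₂/P₁) / ln(V₁/V₂).
γ = ln(304/3.47) / ln(6.56/0.269) = 1.4.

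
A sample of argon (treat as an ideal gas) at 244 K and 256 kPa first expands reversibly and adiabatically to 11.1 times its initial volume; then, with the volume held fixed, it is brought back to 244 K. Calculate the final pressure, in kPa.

For a monatomic ideal gas γ = 5/3.
Adiabatic step (PV^γ = const): P₂ = 256×(1/11.1)^(5/3) = 4.635 kPa; T₂ = 244×(1/11.1)^(2/3) = 49.04 K.
Isochoric: P₃ = P₂(T₃/T₂) = 4.635 × (244/49.04) = 23.06 kPa.

P₃ ≈ 23.1 kPa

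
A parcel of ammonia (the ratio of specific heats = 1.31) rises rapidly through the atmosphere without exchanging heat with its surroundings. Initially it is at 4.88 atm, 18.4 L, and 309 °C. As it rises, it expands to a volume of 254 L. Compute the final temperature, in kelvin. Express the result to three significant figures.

For a reversible adiabat TV^(γ−1) is constant, so T₂ = T₁ (V₁/V₂)^(γ−1).
T₁ = 309 °C = 582.1 K.
T₂ = 582.1 × (18.4/254)^(0.31) = 258 K.

T₂ ≈ 258 K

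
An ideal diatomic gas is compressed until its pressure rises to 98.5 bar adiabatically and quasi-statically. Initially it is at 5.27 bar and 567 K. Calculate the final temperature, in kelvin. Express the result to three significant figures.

T₂ ≈ 1310 K

Adiabatic: T₂/T₁ = (P₂/P₁)^((γ−1)/γ).
For a diatomic ideal gas γ = 7/5, so (γ−1)/γ = 2/7.
T₂ = 567 × (98.5/5.27)^(2/7) = 1309 K.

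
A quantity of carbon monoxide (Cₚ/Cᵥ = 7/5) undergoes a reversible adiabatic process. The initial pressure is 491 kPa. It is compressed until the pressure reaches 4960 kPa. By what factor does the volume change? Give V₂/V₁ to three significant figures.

V₂/V₁ ≈ 0.192

From PV^γ = const, V₂/V₁ = (P₁/P₂)^(1/γ).
V₂/V₁ = (491/4960)^(5/7) = 0.1917.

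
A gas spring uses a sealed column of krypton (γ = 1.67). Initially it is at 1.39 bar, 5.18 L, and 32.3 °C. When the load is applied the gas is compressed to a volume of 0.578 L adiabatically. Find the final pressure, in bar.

P₂ ≈ 54.1 bar

Adiabatic: P₁V₁^γ = P₂V₂^γ ⇒ P₂ = P₁ (V₁/V₂)^γ.
P₂ = 1.39 × (5.18/0.578)^(1.67) = 54.14 bar.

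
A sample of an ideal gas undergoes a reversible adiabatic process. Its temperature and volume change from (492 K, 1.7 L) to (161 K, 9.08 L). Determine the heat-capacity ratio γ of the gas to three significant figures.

γ ≈ 1.67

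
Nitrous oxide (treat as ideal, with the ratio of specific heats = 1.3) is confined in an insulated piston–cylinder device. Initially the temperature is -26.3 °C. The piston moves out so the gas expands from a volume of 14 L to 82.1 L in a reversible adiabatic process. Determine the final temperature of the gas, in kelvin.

For a reversible adiabat TV^(γ−1) is constant, so T₂ = T₁ (V₁/V₂)^(γ−1).
T₁ = -26.3 °C = 246.8 K.
T₂ = 246.8 × (14/82.1)^(0.3) = 145.2 K.

T₂ ≈ 145 K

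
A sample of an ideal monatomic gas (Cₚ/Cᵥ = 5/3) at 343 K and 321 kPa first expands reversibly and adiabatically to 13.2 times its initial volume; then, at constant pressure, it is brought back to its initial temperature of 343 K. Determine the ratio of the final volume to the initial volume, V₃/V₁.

V₃/V₁ ≈ 73.7

Adiabatic step: V₂/V₁ = 13.2; T₂ = T₁·(1/13.2)^(2/3) = 61.41 K.
Isobaric step: V₃/V₂ = T₃/T₂ = 343/61.41.
V₃/V₁ = (V₂/V₁)(V₃/V₂) = 13.2 × (343/61.41) = 73.73.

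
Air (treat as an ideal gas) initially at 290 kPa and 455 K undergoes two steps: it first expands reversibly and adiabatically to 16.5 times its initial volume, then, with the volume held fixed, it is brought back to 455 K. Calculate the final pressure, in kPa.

P₃ ≈ 17.6 kPa

For a diatomic ideal gas γ = 7/5.
Adiabatic step (PV^γ = const): P₂ = 290×(1/16.5)^(7/5) = 5.727 kPa; T₂ = 455×(1/16.5)^(2/5) = 148.3 K.
Isochoric: P₃ = P₂(T₃/T₂) = 5.727 × (455/148.3) = 17.58 kPa.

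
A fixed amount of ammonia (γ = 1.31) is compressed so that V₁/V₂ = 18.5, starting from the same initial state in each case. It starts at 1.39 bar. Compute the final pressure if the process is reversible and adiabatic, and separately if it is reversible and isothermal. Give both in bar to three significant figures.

adiabatic: 63.5 bar; isothermal: 25.7 bar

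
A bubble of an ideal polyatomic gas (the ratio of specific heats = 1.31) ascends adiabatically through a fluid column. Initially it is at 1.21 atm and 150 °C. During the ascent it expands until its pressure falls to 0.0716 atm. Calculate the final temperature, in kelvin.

Along an adiabat T P^((1−γ)/γ) is constant, so T₂ = T₁ (P₂/P₁)^((γ−1)/γ).
T₁ = 150 °C = 423.1 K.
T₂ = 423.1 × (0.0716/1.21)^(0.237) = 216.7 K.

T₂ ≈ 217 K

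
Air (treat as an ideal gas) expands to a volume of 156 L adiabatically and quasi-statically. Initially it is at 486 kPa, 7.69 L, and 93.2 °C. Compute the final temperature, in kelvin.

T₂ ≈ 110 K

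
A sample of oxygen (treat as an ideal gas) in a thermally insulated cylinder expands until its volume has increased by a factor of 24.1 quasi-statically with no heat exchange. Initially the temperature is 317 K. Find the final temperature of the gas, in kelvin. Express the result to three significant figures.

T₂ ≈ 88.8 K

For a reversible adiabat TV^(γ−1) is constant, so T₂ = T₁ (V₁/V₂)^(γ−1).
For a diatomic ideal gas γ = 7/5, so γ−1 = 2/5.
T₂ = 317 × (1/24.1)^(2/5) = 88.77 K.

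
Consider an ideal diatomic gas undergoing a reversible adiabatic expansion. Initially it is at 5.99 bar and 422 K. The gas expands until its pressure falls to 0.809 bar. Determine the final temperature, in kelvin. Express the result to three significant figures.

Along an adiabat T P^((1−γ)/γ) is constant, so T₂ = T₁ (P₂/P₁)^((γ−1)/γ).
For a diatomic ideal gas γ = 7/5, so (γ−1)/γ = 2/7.
T₂ = 422 × (0.809/5.99)^(2/7) = 238.2 K.

T₂ ≈ 238 K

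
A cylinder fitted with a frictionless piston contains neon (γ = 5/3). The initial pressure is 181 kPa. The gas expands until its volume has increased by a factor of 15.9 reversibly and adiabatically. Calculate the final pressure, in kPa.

P₂ ≈ 1.80 kPa

Adiabatic: P₁V₁^γ = P₂V₂^γ ⇒ P₂ = P₁ (V₁/V₂)^γ.
P₂ = 181 × (1/15.9)^(5/3) = 1.8 kPa.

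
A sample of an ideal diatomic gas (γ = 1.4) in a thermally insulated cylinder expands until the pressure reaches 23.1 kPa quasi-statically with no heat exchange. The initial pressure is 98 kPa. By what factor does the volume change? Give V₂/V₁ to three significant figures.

From PV^γ = const, V₂/V₁ = (P₁/P₂)^(1/γ).
V₂/V₁ = (98/23.1)^(0.714) = 2.807.

V₂/V₁ ≈ 2.81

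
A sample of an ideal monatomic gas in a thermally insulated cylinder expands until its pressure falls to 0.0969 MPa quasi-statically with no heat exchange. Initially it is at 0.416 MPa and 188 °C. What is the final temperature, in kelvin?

Adiabatic: T₂/T₁ = (P₂/P₁)^((γ−1)/γ).
For a monatomic ideal gas γ = 5/3, so (γ−1)/γ = 2/5.
T₁ = 188 °C = 461.1 K.
T₂ = 461.1 × (0.0969/0.416)^(2/5) = 257.5 K.

T₂ ≈ 257 K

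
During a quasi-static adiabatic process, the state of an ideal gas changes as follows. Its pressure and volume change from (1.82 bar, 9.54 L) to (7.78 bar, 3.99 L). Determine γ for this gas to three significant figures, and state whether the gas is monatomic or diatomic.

γ ≈ 1.67; monatomic

PV^γ = const ⇒ γ = ln(P₂/P₁) / ln(V₁/V₂).
γ = ln(7.78/1.82) / ln(9.54/3.99) = 1.667.
γ ≈ 1.67 is close to 5/3, so the gas is monatomic.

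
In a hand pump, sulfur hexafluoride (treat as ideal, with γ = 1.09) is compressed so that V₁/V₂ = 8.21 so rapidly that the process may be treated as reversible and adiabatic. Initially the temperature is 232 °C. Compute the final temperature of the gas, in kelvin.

Adiabatic: T₁V₁^(γ−1) = T₂V₂^(γ−1) ⇒ T₂ = T₁ (V₁/V₂)^(γ−1).
T₁ = 232 °C = 505.1 K.
T₂ = 505.1 × 8.21^(0.09) = 610.5 K.

T₂ ≈ 611 K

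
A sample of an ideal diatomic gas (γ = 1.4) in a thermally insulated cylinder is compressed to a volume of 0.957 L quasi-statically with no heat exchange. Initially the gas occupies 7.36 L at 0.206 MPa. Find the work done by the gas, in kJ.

W ≈ -4.78 kJ

P₂ = P₁(V₁/V₂)^γ = 0.206×(7.36/0.957)^(1.4) = 3.583 MPa.
For a reversible adiabat, W_by_gas = (P₁V₁ − P₂V₂)/(γ−1).
W_by = (206000×0.00736 − 3.583×10^6×0.000957) / (0.4) = -4781 J.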